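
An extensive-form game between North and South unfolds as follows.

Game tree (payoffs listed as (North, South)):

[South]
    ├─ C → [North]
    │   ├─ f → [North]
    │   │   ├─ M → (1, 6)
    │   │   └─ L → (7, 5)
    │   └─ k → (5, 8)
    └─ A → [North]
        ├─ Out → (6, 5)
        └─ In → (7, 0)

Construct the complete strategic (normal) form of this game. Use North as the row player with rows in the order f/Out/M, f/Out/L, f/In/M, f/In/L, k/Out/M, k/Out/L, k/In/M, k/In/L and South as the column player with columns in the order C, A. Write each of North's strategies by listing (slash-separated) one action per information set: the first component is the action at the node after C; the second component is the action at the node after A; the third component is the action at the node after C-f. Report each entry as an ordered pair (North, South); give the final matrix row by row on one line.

f/Out/M: (1,6) (6,5) | f/Out/L: (7,5) (6,5) | f/In/M: (1,6) (7,0) | f/In/L: (7,5) (7,0) | k/Out/M: (5,8) (6,5) | k/Out/L: (5,8) (6,5) | k/In/M: (5,8) (7,0) | k/In/L: (5,8) (7,0)

Row f/Out/M: C→(1,6), A→(6,5)
Row f/Out/L: C→(7,5), A→(6,5)
Row f/In/M: C→(1,6), A→(7,0)
Row f/In/L: C→(7,5), A→(7,0)
Row k/Out/M: C→(5,8), A→(6,5)
Row k/Out/L: C→(5,8), A→(6,5)
Row k/In/M: C→(5,8), A→(7,0)
Row k/In/L: C→(5,8), A→(7,0)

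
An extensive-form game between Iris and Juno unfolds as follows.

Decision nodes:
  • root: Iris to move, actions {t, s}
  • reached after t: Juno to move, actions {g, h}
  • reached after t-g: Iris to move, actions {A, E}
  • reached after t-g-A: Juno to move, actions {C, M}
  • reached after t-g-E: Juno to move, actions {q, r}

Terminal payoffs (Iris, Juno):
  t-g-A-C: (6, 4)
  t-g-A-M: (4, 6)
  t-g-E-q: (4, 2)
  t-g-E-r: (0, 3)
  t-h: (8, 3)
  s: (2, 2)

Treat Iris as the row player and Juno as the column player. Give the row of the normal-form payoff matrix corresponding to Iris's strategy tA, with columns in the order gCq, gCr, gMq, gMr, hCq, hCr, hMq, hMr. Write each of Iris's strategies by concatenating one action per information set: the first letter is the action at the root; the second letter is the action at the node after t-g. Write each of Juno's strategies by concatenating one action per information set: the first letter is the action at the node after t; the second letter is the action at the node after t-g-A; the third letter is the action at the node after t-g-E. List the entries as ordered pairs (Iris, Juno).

(6,4) (6,4) (4,6) (4,6) (8,3) (8,3) (8,3) (8,3)

vs gCq: Iris plays t → Juno plays g at [t] → Iris plays A at [t-g] → Juno plays C at [t-g-A] → (6, 4)
vs gCr: Iris plays t → Juno plays g at [t] → Iris plays A at [t-g] → Juno plays C at [t-g-A] → (6, 4)
vs gMq: Iris plays t → Juno plays g at [t] → Iris plays A at [t-g] → Juno plays M at [t-g-A] → (4, 6)
vs gMr: Iris plays t → Juno plays g at [t] → Iris plays A at [t-g] → Juno plays M at [t-g-A] → (4, 6)
vs hCq: Iris plays t → Juno plays h at [t] → (8, 3)
vs hCr: Iris plays t → Juno plays h at [t] → (8, 3)
vs hMq: Iris plays t → Juno plays h at [t] → (8, 3)
vs hMr: Iris plays t → Juno plays h at [t] → (8, 3)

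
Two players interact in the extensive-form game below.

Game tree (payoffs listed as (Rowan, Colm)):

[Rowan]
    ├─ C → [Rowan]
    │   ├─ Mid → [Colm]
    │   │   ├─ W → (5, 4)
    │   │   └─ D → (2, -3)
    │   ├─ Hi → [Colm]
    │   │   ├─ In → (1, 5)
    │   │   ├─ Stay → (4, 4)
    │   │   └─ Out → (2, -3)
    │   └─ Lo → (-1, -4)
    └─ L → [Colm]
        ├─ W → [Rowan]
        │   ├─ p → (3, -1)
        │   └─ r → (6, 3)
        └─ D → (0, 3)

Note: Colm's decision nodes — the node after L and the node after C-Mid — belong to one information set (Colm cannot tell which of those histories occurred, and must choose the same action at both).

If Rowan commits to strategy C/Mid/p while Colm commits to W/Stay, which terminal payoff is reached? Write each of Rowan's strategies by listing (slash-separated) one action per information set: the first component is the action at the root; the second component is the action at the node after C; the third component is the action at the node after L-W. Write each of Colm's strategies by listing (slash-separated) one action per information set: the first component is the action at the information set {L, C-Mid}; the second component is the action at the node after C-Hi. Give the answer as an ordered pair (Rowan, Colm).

Trace the play path from the root:
  Rowan plays C
  Rowan plays Mid at [C]
  Colm plays W at [C-Mid]
→ terminal payoff (5, 4).
(Rowan's choice at the node after L-W is never reached on this path, so it doesn't affect the outcome.)

(5, 4)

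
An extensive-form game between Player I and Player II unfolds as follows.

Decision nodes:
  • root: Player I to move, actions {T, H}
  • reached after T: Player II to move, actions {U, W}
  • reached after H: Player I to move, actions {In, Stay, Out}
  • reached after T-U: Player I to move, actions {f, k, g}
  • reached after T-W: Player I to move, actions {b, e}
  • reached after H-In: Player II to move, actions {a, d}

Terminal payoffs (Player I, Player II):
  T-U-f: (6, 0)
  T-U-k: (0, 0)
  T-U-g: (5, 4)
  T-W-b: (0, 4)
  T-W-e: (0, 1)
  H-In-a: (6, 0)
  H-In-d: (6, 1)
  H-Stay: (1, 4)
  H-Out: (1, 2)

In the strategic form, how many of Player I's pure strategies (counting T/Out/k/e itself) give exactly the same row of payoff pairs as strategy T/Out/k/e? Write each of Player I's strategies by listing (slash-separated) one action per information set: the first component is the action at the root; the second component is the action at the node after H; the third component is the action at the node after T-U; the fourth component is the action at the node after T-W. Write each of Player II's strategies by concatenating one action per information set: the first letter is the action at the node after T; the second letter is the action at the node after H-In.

3

Row for T/Out/k/e (columns Ua, Ud, Wa, Wd): (0,0) (0,0) (0,1) (0,1).
Under T/Out/k/e, Player I's choice at the node after H can never be reached regardless of what Player II does, so varying those choices leaves every outcome unchanged.
Holding the reachable choices fixed and varying the unreachable one freely already gives 3 equivalent strategies.
No other strategy reproduces this row, so those 3 are the full class: T/In/k/e, T/Stay/k/e, T/Out/k/e.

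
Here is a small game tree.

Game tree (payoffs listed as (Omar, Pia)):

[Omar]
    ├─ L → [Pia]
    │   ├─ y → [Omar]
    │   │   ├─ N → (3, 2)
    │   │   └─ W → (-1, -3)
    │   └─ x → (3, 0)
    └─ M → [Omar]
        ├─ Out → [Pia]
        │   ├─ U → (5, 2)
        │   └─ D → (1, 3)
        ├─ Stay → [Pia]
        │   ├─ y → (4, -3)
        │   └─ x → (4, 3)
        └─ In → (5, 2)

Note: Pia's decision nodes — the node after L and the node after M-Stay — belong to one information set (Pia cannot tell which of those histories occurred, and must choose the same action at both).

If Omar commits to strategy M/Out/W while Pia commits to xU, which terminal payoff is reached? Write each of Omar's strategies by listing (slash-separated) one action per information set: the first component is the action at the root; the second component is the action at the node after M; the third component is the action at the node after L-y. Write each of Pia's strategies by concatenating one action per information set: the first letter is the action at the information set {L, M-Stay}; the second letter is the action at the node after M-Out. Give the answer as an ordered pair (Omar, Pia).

Trace the play path from the root:
  Omar plays M
  Omar plays Out at [M]
  Pia plays U at [M-Out]
→ terminal payoff (5, 2).
(Omar's choice at the node after L-y is never reached on this path, so it doesn't affect the outcome.)

(5, 2)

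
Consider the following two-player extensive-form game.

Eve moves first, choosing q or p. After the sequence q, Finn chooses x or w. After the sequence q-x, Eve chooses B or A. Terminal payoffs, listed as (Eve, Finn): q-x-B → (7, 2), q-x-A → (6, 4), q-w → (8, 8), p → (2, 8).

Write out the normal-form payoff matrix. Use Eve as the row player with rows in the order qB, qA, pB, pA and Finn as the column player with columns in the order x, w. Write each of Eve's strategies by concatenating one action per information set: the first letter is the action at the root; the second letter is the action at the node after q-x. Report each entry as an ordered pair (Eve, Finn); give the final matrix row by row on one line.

            x        w
  qB    (7,2)    (8,8)
  qA    (6,4)    (8,8)
  pB    (2,8)    (2,8)
  pA    (2,8)    (2,8)

qB: (7,2) (8,8) | qA: (6,4) (8,8) | pB: (2,8) (2,8) | pA: (2,8) (2,8)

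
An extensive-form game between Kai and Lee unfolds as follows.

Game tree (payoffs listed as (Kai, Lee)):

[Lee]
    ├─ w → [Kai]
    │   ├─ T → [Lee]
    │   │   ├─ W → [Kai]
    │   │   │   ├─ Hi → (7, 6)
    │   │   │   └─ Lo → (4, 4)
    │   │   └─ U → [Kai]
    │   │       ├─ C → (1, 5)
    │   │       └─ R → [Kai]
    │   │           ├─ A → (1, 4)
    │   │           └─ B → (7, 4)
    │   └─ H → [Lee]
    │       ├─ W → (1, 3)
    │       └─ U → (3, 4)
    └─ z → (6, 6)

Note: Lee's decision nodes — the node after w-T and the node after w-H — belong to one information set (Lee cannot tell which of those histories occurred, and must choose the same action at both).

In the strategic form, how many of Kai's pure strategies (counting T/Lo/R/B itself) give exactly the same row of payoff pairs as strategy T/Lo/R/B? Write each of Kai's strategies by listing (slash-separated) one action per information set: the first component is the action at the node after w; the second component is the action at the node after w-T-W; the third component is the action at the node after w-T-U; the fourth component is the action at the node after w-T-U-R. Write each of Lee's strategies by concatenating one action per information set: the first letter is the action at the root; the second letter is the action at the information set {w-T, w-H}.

Row for T/Lo/R/B (columns wW, wU, zW, zU): (4,4) (7,4) (6,6) (6,6).
Every one of Kai's information sets is on the play path for some reply by Lee when Kai follows T/Lo/R/B.
Changing the action at any of them therefore changes at least one column, so only T/Lo/R/B itself gives this row.

1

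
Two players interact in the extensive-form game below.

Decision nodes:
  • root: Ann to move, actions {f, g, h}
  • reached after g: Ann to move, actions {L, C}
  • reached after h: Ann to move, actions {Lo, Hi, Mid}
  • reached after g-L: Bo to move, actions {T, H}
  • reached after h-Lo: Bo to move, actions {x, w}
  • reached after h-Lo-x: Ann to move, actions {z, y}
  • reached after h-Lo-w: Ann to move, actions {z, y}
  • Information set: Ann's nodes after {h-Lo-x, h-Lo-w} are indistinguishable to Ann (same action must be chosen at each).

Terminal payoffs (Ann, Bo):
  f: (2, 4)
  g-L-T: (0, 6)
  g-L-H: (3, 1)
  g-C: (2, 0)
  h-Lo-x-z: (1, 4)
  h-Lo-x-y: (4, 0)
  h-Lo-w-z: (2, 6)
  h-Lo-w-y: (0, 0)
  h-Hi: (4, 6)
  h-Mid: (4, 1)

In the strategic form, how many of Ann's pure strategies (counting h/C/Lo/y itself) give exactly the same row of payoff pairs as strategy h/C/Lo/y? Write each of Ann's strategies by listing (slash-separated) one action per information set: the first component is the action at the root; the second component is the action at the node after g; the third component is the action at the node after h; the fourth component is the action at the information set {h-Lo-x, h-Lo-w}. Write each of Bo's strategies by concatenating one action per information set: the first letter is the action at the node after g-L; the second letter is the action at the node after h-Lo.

Row for h/C/Lo/y (columns Tx, Tw, Hx, Hw): (4,0) (0,0) (4,0) (0,0).
Under h/C/Lo/y, Ann's choice at the node after g can never be reached regardless of what Bo does, so varying those choices leaves every outcome unchanged.
Holding the reachable choices fixed and varying the unreachable one freely already gives 2 equivalent strategies.
No other strategy reproduces this row, so those 2 are the full class: h/L/Lo/y, h/C/Lo/y.

2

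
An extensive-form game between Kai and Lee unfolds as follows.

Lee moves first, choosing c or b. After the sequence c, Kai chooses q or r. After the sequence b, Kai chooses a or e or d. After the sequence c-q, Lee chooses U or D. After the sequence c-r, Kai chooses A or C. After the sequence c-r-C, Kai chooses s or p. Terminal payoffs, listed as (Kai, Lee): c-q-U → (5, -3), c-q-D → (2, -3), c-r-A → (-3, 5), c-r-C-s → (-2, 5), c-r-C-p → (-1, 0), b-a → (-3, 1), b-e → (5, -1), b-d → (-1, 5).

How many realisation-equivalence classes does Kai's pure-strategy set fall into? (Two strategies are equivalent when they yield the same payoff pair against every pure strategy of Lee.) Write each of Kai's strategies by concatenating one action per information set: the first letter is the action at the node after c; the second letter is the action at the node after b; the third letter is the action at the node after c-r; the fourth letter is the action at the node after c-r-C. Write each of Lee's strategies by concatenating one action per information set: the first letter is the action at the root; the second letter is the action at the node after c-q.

Kai has 24 pure strategies: qaAs, qaAp, qaCs, qaCp, qeAs, qeAp, qeCs, qeCp, qdAs, qdAp, qdCs, qdCp, raAs, raAp, raCs, raCp, reAs, reAp, reCs, reCp, rdAs, rdAp, rdCs, rdCp. Columns: cU, cD, bU, bD.
{qaAs, qaAp, qaCs, qaCp} → row (5,-3) (2,-3) (-3,1) (-3,1)
{qeAs, qeAp, qeCs, qeCp} → row (5,-3) (2,-3) (5,-1) (5,-1)
{qdAs, qdAp, qdCs, qdCp} → row (5,-3) (2,-3) (-1,5) (-1,5)
{raAs, raAp} → row (-3,5) (-3,5) (-3,1) (-3,1)
{raCs} → row (-2,5) (-2,5) (-3,1) (-3,1)
{raCp} → row (-1,0) (-1,0) (-3,1) (-3,1)
{reAs, reAp} → row (-3,5) (-3,5) (5,-1) (5,-1)
{reCs} → row (-2,5) (-2,5) (5,-1) (5,-1)
{reCp} → row (-1,0) (-1,0) (5,-1) (5,-1)
{rdAs, rdAp} → row (-3,5) (-3,5) (-1,5) (-1,5)
{rdCs} → row (-2,5) (-2,5) (-1,5) (-1,5)
{rdCp} → row (-1,0) (-1,0) (-1,5) (-1,5)
That's 12 distinct rows out of 24 strategies.

12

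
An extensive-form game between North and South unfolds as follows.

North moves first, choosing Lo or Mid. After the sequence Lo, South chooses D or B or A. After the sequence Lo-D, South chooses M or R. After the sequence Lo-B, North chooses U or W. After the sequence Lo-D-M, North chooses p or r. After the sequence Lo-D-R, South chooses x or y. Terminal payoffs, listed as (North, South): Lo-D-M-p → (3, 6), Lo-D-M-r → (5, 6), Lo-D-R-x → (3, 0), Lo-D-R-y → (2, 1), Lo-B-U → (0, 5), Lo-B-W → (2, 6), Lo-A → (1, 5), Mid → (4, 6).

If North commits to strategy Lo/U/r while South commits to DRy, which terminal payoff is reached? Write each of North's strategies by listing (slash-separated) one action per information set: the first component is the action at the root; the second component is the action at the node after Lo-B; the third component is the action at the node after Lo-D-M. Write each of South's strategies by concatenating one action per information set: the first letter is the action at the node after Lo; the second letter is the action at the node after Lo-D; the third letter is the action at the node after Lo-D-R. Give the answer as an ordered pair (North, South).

Trace the play path from the root:
  North plays Lo
  South plays D at [Lo]
  South plays R at [Lo-D]
  South plays y at [Lo-D-R]
→ terminal payoff (2, 1).
(North's choice at the node after Lo-B is never reached on this path, so it doesn't affect the outcome.)

(2, 1)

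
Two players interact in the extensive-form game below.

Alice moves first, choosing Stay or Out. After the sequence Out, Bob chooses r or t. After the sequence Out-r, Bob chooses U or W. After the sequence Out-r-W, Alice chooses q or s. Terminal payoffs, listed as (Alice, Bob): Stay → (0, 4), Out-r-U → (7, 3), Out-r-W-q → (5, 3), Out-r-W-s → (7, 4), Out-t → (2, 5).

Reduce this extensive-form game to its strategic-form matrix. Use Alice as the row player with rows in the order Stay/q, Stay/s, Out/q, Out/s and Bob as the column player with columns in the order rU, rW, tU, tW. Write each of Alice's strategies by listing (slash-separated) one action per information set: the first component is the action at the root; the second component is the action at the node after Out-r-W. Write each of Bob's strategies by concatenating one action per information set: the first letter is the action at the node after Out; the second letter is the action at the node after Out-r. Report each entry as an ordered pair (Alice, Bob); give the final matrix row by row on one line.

             rU       rW       tU       tW
Stay/q    (0,4)    (0,4)    (0,4)    (0,4)
Stay/s    (0,4)    (0,4)    (0,4)    (0,4)
 Out/q    (7,3)    (5,3)    (2,5)    (2,5)
 Out/s    (7,3)    (7,4)    (2,5)    (2,5)

Stay/q: (0,4) (0,4) (0,4) (0,4) | Stay/s: (0,4) (0,4) (0,4) (0,4) | Out/q: (7,3) (5,3) (2,5) (2,5) | Out/s: (7,3) (7,4) (2,5) (2,5)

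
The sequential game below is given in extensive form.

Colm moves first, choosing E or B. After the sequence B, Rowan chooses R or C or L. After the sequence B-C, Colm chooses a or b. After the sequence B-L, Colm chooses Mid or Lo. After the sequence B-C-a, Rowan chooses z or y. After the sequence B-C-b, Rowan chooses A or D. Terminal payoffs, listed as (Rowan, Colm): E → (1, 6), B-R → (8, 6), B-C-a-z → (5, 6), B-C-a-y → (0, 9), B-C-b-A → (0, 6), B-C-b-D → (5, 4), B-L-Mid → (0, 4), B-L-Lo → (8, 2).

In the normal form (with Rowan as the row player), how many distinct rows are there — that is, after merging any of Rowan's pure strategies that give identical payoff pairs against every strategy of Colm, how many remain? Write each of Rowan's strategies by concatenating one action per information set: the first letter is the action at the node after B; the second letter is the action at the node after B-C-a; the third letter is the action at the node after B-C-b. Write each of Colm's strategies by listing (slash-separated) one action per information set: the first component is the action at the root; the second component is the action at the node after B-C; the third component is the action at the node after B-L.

Rowan has 12 pure strategies: RzA, RzD, RyA, RyD, CzA, CzD, CyA, CyD, LzA, LzD, LyA, LyD. Columns: E/a/Mid, E/a/Lo, E/b/Mid, E/b/Lo, B/a/Mid, B/a/Lo, B/b/Mid, B/b/Lo.
{RzA, RzD, RyA, RyD} → row (1,6) (1,6) (1,6) (1,6) (8,6) (8,6) (8,6) (8,6)
{CzA} → row (1,6) (1,6) (1,6) (1,6) (5,6) (5,6) (0,6) (0,6)
{CzD} → row (1,6) (1,6) (1,6) (1,6) (5,6) (5,6) (5,4) (5,4)
{CyA} → row (1,6) (1,6) (1,6) (1,6) (0,9) (0,9) (0,6) (0,6)
{CyD} → row (1,6) (1,6) (1,6) (1,6) (0,9) (0,9) (5,4) (5,4)
{LzA, LzD, LyA, LyD} → row (1,6) (1,6) (1,6) (1,6) (0,4) (8,2) (0,4) (8,2)
That's 6 distinct rows out of 12 strategies.

6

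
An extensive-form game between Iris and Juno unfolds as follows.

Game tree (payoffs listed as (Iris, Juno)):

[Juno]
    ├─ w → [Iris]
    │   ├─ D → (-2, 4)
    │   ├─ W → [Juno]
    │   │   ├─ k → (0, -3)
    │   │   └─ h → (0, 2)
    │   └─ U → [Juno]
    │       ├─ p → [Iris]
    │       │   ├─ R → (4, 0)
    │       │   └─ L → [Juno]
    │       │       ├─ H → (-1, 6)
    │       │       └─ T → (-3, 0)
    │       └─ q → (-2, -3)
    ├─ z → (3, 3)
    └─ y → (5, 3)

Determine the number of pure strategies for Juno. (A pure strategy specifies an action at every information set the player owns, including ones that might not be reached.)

24

Juno owns the root with actions {w, z, y} — three choices.
Juno owns the node after w-W with actions {k, h} — two choices.
Juno owns the node after w-U with actions {p, q} — two choices.
Juno owns the node after w-U-p-L with actions {H, T} — two choices.
A pure strategy fixes one action at each information set independently, so the count is the product 3 × 2 × 2 × 2 = 24.
(For reference, Iris has 6 pure strategies, giving a 24×6 normal-form matrix.)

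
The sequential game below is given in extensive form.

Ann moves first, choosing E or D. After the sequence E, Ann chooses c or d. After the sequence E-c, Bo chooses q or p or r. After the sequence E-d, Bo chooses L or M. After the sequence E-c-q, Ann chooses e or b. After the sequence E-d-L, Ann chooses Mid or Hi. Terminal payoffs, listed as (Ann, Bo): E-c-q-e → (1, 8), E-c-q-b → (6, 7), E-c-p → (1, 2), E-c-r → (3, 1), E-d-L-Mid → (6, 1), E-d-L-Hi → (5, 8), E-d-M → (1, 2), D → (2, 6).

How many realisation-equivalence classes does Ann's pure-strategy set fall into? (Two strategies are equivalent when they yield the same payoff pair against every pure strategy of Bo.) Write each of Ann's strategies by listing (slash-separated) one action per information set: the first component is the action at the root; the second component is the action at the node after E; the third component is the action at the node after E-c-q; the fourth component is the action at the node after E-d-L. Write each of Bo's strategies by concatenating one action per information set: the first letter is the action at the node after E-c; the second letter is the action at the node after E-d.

Ann has 16 pure strategies: E/c/e/Mid, E/c/e/Hi, E/c/b/Mid, E/c/b/Hi, E/d/e/Mid, E/d/e/Hi, E/d/b/Mid, E/d/b/Hi, D/c/e/Mid, D/c/e/Hi, D/c/b/Mid, D/c/b/Hi, D/d/e/Mid, D/d/e/Hi, D/d/b/Mid, D/d/b/Hi. Columns: qL, qM, pL, pM, rL, rM.
{E/c/e/Mid, E/c/e/Hi} → row (1,8) (1,8) (1,2) (1,2) (3,1) (3,1)
{E/c/b/Mid, E/c/b/Hi} → row (6,7) (6,7) (1,2) (1,2) (3,1) (3,1)
{E/d/e/Mid, E/d/b/Mid} → row (6,1) (1,2) (6,1) (1,2) (6,1) (1,2)
{E/d/e/Hi, E/d/b/Hi} → row (5,8) (1,2) (5,8) (1,2) (5,8) (1,2)
{D/c/e/Mid, D/c/e/Hi, D/c/b/Mid, D/c/b/Hi, D/d/e/Mid, D/d/e/Hi, D/d/b/Mid, D/d/b/Hi} → row (2,6) (2,6) (2,6) (2,6) (2,6) (2,6)
That's 5 distinct rows out of 16 strategies.

5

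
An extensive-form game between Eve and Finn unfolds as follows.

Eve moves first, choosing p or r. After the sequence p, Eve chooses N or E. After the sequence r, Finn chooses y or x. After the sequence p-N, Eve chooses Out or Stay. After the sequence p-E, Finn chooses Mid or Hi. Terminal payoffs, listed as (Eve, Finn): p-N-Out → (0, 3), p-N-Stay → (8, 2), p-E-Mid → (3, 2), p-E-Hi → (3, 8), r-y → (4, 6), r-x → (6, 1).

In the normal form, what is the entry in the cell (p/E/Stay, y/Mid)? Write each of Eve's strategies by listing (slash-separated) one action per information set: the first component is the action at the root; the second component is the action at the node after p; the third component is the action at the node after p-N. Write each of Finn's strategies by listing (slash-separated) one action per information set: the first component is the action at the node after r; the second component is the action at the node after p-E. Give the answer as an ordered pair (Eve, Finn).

Trace the play path from the root:
  Eve plays p
  Eve plays E at [p]
  Finn plays Mid at [p-E]
→ terminal payoff (3, 2).
(Eve's choice at the node after p-N is never reached on this path, so it doesn't affect the outcome.)

(3, 2)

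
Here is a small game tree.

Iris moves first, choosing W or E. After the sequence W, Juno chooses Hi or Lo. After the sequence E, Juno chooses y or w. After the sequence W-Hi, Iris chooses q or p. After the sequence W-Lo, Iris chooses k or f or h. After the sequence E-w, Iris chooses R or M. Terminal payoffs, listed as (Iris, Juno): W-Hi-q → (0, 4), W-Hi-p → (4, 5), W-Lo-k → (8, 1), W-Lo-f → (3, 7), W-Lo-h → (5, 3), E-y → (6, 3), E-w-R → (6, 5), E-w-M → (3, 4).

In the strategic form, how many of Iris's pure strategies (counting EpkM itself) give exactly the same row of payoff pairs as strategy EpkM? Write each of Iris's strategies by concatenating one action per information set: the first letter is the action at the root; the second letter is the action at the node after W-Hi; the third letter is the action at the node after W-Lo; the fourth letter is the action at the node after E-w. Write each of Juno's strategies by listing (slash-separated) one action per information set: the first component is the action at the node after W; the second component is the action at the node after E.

6

Row for EpkM (columns Hi/y, Hi/w, Lo/y, Lo/w): (6,3) (3,4) (6,3) (3,4).
Under EpkM, Iris's choice at the node after W-Hi and at the node after W-Lo can never be reached regardless of what Juno does, so varying those choices leaves every outcome unchanged.
Holding the reachable choices fixed and varying the unreachable ones freely already gives 2 × 3 = 6 equivalent strategies.
No other strategy reproduces this row, so those 6 are the full class: EqkM, EqfM, EqhM, EpkM, EpfM, EphM.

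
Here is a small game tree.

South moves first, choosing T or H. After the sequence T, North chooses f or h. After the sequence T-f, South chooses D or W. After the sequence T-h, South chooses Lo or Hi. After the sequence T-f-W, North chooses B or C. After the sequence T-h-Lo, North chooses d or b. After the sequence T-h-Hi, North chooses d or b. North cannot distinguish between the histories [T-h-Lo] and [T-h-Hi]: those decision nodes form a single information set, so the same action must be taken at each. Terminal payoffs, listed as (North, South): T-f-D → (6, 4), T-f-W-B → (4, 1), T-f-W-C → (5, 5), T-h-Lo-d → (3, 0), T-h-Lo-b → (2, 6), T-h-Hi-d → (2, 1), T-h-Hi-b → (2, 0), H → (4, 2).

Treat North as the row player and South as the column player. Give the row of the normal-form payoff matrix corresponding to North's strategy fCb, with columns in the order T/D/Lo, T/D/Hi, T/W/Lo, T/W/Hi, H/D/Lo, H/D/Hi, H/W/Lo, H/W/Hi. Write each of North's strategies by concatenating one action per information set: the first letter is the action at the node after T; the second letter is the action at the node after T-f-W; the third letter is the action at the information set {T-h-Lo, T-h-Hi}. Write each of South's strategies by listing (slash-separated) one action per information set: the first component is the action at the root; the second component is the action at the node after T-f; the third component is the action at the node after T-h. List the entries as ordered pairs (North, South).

vs T/D/Lo: South plays T → North plays f at [T] → South plays D at [T-f] → (6, 4)
vs T/D/Hi: South plays T → North plays f at [T] → South plays D at [T-f] → (6, 4)
vs T/W/Lo: South plays T → North plays f at [T] → South plays W at [T-f] → North plays C at [T-f-W] → (5, 5)
vs T/W/Hi: South plays T → North plays f at [T] → South plays W at [T-f] → North plays C at [T-f-W] → (5, 5)
vs H/D/Lo: South plays H → (4, 2)
vs H/D/Hi: South plays H → (4, 2)
vs H/W/Lo: South plays H → (4, 2)
vs H/W/Hi: South plays H → (4, 2)

(6,4) (6,4) (5,5) (5,5) (4,2) (4,2) (4,2) (4,2)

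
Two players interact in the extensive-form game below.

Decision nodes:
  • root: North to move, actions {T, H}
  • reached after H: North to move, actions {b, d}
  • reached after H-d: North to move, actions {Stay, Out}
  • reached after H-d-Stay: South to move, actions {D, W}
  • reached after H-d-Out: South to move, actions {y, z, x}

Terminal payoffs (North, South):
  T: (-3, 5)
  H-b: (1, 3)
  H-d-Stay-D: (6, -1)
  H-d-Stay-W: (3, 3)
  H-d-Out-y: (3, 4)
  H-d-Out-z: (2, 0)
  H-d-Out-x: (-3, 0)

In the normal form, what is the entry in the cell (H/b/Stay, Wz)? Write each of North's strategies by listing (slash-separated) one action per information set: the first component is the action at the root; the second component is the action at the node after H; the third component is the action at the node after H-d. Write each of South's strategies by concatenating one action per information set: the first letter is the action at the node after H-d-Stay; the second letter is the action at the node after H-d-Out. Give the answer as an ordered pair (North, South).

(1, 3)

Trace the play path from the root:
  North plays H
  North plays b at [H]
→ terminal payoff (1, 3).
(North's choice at the node after H-d is never reached on this path, so it doesn't affect the outcome.)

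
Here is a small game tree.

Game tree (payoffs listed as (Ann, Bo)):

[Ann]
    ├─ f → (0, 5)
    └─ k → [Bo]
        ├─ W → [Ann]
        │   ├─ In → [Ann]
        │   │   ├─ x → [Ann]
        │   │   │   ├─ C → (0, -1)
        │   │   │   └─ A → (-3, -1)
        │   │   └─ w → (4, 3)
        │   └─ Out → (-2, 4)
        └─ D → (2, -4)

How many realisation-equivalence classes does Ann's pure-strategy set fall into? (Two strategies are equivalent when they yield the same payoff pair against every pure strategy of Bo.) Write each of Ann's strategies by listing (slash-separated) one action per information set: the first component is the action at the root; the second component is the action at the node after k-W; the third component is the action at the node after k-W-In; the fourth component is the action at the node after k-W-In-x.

Ann has 16 pure strategies: f/In/x/C, f/In/x/A, f/In/w/C, f/In/w/A, f/Out/x/C, f/Out/x/A, f/Out/w/C, f/Out/w/A, k/In/x/C, k/In/x/A, k/In/w/C, k/In/w/A, k/Out/x/C, k/Out/x/A, k/Out/w/C, k/Out/w/A. Columns: W, D.
{f/In/x/C, f/In/x/A, f/In/w/C, f/In/w/A, f/Out/x/C, f/Out/x/A, f/Out/w/C, f/Out/w/A} → row (0,5) (0,5)
{k/In/x/C} → row (0,-1) (2,-4)
{k/In/x/A} → row (-3,-1) (2,-4)
{k/In/w/C, k/In/w/A} → row (4,3) (2,-4)
{k/Out/x/C, k/Out/x/A, k/Out/w/C, k/Out/w/A} → row (-2,4) (2,-4)
That's 5 distinct rows out of 16 strategies.

5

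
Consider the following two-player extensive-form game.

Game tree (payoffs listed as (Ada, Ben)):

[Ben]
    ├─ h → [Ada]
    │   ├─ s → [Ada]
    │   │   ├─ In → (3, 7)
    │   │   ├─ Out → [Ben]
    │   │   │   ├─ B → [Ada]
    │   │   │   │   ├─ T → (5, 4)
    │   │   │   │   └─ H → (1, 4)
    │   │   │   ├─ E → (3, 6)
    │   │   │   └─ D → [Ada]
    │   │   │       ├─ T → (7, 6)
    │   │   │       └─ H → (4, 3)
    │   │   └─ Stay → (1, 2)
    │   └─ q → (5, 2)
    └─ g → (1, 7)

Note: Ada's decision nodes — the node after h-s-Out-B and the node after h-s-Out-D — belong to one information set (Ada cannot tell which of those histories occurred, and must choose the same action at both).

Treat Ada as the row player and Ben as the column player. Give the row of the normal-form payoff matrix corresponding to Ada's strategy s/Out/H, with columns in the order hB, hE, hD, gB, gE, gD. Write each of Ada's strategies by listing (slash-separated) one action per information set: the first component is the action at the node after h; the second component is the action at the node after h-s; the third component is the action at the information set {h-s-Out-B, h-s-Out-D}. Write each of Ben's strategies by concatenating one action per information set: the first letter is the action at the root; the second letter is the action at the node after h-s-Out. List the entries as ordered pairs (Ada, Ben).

(1,4) (3,6) (4,3) (1,7) (1,7) (1,7)

vs hB: Ben plays h → Ada plays s at [h] → Ada plays Out at [h-s] → Ben plays B at [h-s-Out] → Ada plays H at [h-s-Out-B] → (1, 4)
vs hE: Ben plays h → Ada plays s at [h] → Ada plays Out at [h-s] → Ben plays E at [h-s-Out] → (3, 6)
vs hD: Ben plays h → Ada plays s at [h] → Ada plays Out at [h-s] → Ben plays D at [h-s-Out] → Ada plays H at [h-s-Out-D] → (4, 3)
vs gB: Ben plays g → (1, 7)
vs gE: Ben plays g → (1, 7)
vs gD: Ben plays g → (1, 7)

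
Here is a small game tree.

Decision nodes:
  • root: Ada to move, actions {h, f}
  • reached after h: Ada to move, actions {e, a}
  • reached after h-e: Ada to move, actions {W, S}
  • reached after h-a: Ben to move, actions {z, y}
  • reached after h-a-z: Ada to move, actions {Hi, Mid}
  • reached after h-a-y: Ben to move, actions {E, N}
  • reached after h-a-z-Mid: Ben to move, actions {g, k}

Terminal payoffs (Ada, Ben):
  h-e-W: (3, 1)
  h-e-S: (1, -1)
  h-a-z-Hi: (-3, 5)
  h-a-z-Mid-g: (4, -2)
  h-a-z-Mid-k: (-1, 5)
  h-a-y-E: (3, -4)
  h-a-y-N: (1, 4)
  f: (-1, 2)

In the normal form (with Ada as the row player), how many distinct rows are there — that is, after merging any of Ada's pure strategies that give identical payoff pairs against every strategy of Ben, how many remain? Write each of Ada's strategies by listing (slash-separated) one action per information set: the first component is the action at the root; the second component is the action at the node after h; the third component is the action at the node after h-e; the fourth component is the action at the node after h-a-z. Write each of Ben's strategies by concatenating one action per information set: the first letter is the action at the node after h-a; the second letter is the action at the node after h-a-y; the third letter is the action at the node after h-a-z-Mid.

5

Ada has 16 pure strategies: h/e/W/Hi, h/e/W/Mid, h/e/S/Hi, h/e/S/Mid, h/a/W/Hi, h/a/W/Mid, h/a/S/Hi, h/a/S/Mid, f/e/W/Hi, f/e/W/Mid, f/e/S/Hi, f/e/S/Mid, f/a/W/Hi, f/a/W/Mid, f/a/S/Hi, f/a/S/Mid. Columns: zEg, zEk, zNg, zNk, yEg, yEk, yNg, yNk.
{h/e/W/Hi, h/e/W/Mid} → row (3,1) (3,1) (3,1) (3,1) (3,1) (3,1) (3,1) (3,1)
{h/e/S/Hi, h/e/S/Mid} → row (1,-1) (1,-1) (1,-1) (1,-1) (1,-1) (1,-1) (1,-1) (1,-1)
{h/a/W/Hi, h/a/S/Hi} → row (-3,5) (-3,5) (-3,5) (-3,5) (3,-4) (3,-4) (1,4) (1,4)
{h/a/W/Mid, h/a/S/Mid} → row (4,-2) (-1,5) (4,-2) (-1,5) (3,-4) (3,-4) (1,4) (1,4)
{f/e/W/Hi, f/e/W/Mid, f/e/S/Hi, f/e/S/Mid, f/a/W/Hi, f/a/W/Mid, f/a/S/Hi, f/a/S/Mid} → row (-1,2) (-1,2) (-1,2) (-1,2) (-1,2) (-1,2) (-1,2) (-1,2)
That's 5 distinct rows out of 16 strategies.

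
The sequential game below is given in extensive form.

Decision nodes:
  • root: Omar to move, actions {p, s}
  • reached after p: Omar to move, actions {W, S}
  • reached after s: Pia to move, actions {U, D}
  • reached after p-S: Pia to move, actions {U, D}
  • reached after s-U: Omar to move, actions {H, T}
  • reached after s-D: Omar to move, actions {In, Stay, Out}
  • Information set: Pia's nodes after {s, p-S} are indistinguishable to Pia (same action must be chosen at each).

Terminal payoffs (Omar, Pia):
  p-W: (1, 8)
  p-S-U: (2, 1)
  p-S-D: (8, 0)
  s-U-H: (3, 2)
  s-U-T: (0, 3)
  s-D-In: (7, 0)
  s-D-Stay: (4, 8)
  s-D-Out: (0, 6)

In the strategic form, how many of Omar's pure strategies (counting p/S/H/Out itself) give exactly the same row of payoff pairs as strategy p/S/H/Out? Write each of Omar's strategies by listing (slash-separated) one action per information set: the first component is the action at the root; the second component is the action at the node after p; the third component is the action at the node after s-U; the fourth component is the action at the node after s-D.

6

Row for p/S/H/Out (columns U, D): (2,1) (8,0).
Under p/S/H/Out, Omar's choice at the node after s-U and at the node after s-D can never be reached regardless of what Pia does, so varying those choices leaves every outcome unchanged.
Holding the reachable choices fixed and varying the unreachable ones freely already gives 2 × 3 = 6 equivalent strategies.
No other strategy reproduces this row, so those 6 are the full class: p/S/H/In, p/S/H/Stay, p/S/H/Out, p/S/T/In, p/S/T/Stay, p/S/T/Out.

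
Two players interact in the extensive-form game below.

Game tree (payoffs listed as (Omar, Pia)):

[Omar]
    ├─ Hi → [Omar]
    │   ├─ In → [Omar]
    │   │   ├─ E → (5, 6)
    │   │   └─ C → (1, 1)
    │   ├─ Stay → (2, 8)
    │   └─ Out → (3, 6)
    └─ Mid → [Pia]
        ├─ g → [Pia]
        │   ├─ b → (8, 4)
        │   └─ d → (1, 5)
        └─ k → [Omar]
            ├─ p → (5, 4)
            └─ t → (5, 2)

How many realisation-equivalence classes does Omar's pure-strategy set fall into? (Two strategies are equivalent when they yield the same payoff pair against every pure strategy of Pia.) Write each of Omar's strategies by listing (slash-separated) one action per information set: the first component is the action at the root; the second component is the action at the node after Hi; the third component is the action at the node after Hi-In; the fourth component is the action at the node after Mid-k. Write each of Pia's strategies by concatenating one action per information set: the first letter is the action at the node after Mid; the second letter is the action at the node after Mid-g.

6

Omar has 24 pure strategies: Hi/In/E/p, Hi/In/E/t, Hi/In/C/p, Hi/In/C/t, Hi/Stay/E/p, Hi/Stay/E/t, Hi/Stay/C/p, Hi/Stay/C/t, Hi/Out/E/p, Hi/Out/E/t, Hi/Out/C/p, Hi/Out/C/t, Mid/In/E/p, Mid/In/E/t, Mid/In/C/p, Mid/In/C/t, Mid/Stay/E/p, Mid/Stay/E/t, Mid/Stay/C/p, Mid/Stay/C/t, Mid/Out/E/p, Mid/Out/E/t, Mid/Out/C/p, Mid/Out/C/t. Columns: gb, gd, kb, kd.
{Hi/In/E/p, Hi/In/E/t} → row (5,6) (5,6) (5,6) (5,6)
{Hi/In/C/p, Hi/In/C/t} → row (1,1) (1,1) (1,1) (1,1)
{Hi/Stay/E/p, Hi/Stay/E/t, Hi/Stay/C/p, Hi/Stay/C/t} → row (2,8) (2,8) (2,8) (2,8)
{Hi/Out/E/p, Hi/Out/E/t, Hi/Out/C/p, Hi/Out/C/t} → row (3,6) (3,6) (3,6) (3,6)
{Mid/In/E/p, Mid/In/C/p, Mid/Stay/E/p, Mid/Stay/C/p, Mid/Out/E/p, Mid/Out/C/p} → row (8,4) (1,5) (5,4) (5,4)
{Mid/In/E/t, Mid/In/C/t, Mid/Stay/E/t, Mid/Stay/C/t, Mid/Out/E/t, Mid/Out/C/t} → row (8,4) (1,5) (5,2) (5,2)
That's 6 distinct rows out of 24 strategies.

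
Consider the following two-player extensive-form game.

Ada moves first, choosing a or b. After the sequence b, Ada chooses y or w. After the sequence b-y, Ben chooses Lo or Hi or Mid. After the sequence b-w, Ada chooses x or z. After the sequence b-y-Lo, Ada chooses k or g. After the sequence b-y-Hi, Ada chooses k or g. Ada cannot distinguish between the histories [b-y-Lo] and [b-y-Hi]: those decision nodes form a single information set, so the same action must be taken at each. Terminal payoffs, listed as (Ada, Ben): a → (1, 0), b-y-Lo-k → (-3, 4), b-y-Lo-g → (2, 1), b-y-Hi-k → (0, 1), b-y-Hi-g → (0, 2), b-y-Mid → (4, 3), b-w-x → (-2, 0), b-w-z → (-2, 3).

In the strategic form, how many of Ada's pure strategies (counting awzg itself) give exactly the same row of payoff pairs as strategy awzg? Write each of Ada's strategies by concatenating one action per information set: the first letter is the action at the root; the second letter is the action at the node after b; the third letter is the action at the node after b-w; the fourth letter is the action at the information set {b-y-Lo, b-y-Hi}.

Row for awzg (columns Lo, Hi, Mid): (1,0) (1,0) (1,0).
Under awzg, Ada's choice at the node after b and at the node after b-w and at the information set {b-y-Lo, b-y-Hi} can never be reached regardless of what Ben does, so varying those choices leaves every outcome unchanged.
Holding the reachable choices fixed and varying the unreachable ones freely already gives 2 × 2 × 2 = 8 equivalent strategies.
No other strategy reproduces this row, so those 8 are the full class: ayxk, ayxg, ayzk, ayzg, awxk, awxg, awzk, awzg.

8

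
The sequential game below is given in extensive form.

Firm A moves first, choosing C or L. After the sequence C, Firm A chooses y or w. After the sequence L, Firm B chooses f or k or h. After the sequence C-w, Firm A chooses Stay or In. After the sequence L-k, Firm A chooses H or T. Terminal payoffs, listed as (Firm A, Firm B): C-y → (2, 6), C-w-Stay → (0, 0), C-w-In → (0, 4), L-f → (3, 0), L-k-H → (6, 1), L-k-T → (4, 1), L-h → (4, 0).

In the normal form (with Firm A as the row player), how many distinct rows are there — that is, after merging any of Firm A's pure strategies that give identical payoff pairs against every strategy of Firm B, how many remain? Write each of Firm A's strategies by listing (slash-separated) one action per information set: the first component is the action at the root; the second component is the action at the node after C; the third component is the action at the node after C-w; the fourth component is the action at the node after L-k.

5

Firm A has 16 pure strategies: C/y/Stay/H, C/y/Stay/T, C/y/In/H, C/y/In/T, C/w/Stay/H, C/w/Stay/T, C/w/In/H, C/w/In/T, L/y/Stay/H, L/y/Stay/T, L/y/In/H, L/y/In/T, L/w/Stay/H, L/w/Stay/T, L/w/In/H, L/w/In/T. Columns: f, k, h.
{C/y/Stay/H, C/y/Stay/T, C/y/In/H, C/y/In/T} → row (2,6) (2,6) (2,6)
{C/w/Stay/H, C/w/Stay/T} → row (0,0) (0,0) (0,0)
{C/w/In/H, C/w/In/T} → row (0,4) (0,4) (0,4)
{L/y/Stay/H, L/y/In/H, L/w/Stay/H, L/w/In/H} → row (3,0) (6,1) (4,0)
{L/y/Stay/T, L/y/In/T, L/w/Stay/T, L/w/In/T} → row (3,0) (4,1) (4,0)
That's 5 distinct rows out of 16 strategies.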